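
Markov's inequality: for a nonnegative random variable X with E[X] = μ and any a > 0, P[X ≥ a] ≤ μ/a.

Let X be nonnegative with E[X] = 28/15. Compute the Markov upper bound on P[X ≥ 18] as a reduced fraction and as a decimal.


μ = E[X] = 28/15, a = 18.
Markov: P[X ≥ 18] ≤ μ/a = (28/15)/18 = 14/135.
Numerically: ≈ 0.10370.
(Since a = 18 > μ = 1.86667, the bound 14/135 is < 1 and informative.)

P[X ≥ 18] ≤ 14/135 ≈ 0.10370.


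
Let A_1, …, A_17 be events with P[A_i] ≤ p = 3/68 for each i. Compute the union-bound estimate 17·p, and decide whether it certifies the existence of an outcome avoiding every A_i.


Union bound: P[∪_{i=1}^{17} A_i] ≤ Σ_i P[A_i] ≤ 17·p = 17·(3/68) = 3/4.
Numerically: 3/4 ≈ 0.750000.
Is 3/4 < 1? YES.
Since P[∪ A_i] ≤ 3/4 < 1, the complement has P[∩ A_i^c] ≥ 1 − 3/4 = 1/4 > 0, so some outcome avoids every A_i.

17·p = 3/4 ≈ 0.750000; existence CERTIFIED by the union bound.


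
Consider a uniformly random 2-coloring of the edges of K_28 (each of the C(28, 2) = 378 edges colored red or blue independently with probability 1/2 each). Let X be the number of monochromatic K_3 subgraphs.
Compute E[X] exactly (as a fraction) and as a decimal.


Let X = Σ_S X_S over the C(28, 3) = 3276 subsets S of size 3, where X_S = 1 if the K_3 on S is monochromatic.
For a fixed S, the K_3 on S has C(3, 2) = 3 edges. P[all 3 edges red] = (1/2)^3, and likewise for blue, so P[monochromatic] = 2·(1/2)^3 = 2^{1 − 3} = 1/4.
By linearity: E[X] = C(28, 3) · 2^{1 − 3} = 3276 · 1/4 = 819.
Numerically: E[X] ≈ 819.0000.

E[X] = C(28,3)·2^(1−C(3,2)) = 819 ≈ 819.0000.


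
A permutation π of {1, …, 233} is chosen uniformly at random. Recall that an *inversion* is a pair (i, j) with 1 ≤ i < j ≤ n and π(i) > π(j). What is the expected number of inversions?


Write X = Σ X_I over the C(233, 2) = 27028 pairs i < j, with X_I the indicator of one inversion.
There are 27028 indicators.
For each fixed pair i < j, the values π(i) and π(j) are two distinct elements of {1, …, 233} in uniformly random order; by symmetry P[π(i) > π(j)] = 1/2.
By linearity: E[X] = 27028 · (1/2) = C(233, 2) · (1/2) = 27028/2 = 13514 ≈ 13514.0000.

E[X] = 13514 = 13514.0000.


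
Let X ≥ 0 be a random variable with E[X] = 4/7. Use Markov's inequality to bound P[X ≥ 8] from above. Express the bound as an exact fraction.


μ = E[X] = 4/7, a = 8.
Markov: P[X ≥ 8] ≤ μ/a = (4/7)/8 = 1/14.
Numerically: ≈ 0.071429.
(Since a = 8 > μ = 0.571429, the bound 1/14 is < 1 and informative.)

P[X ≥ 8] ≤ 1/14 ≈ 0.071429.


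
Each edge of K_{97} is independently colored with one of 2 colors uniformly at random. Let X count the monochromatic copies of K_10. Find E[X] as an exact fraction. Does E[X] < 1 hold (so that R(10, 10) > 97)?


E[X] = C(97, 10) · 2^{1 − 45} = 12576469727536 · 2^{−44} = 12576469727536/17592186044416.
As a reduced fraction: E[X] = 786029357971/1099511627776 ≈ 0.7148895.
Is E[X] < 1? YES.
Since E[X] < 1, there exists a 2-coloring of K_{97} with no monochromatic K_10; hence R(10, 10) > 97.

E[X] = 786029357971/1099511627776 ≈ 0.7148895; E[X] < 1, so R(10, 10) > 97.


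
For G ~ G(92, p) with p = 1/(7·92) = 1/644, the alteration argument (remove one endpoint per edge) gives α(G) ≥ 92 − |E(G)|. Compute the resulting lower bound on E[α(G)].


E[|E(G)|] = C(92, 2)·p = 4186 · (1/644) = 13/2.
E[α(G)] ≥ n − E[|E(G)|] = 92 − 13/2 = 171/2.
Numerically: ≈ 85.50000.
(This is only a lower bound; the true E[α(G)] may be larger.)

E[α(G)] ≥ 171/2 ≈ 85.50000.


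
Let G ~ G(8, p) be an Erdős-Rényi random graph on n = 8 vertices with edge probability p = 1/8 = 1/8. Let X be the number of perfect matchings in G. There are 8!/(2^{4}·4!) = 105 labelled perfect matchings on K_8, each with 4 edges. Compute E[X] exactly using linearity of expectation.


K_8 has 8!/(2^{4}·4!) = 105 labelled perfect matchings.
For each such perfect matching H, let X_H = 1 if all 4 edges of H are present in G. Then P[X_H = 1] = p^{4} = (1/8)^{4} = 1/4096.
By linearity of expectation: E[X] = Σ_H E[X_H] = 105 · p^{4} = 105 · 1/4096 = 105/4096.
Numerically: E[X] ≈ 0.0256348.

E[X] = 105 · (1/8)^{4} = 105/4096 ≈ 0.0256348.


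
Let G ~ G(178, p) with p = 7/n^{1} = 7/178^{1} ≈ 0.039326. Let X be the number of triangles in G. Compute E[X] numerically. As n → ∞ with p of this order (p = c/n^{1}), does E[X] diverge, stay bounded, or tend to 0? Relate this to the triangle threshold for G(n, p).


Number of potential triangles: C(178, 3) = 924176.
Each occurs with probability p³ ≈ (0.039326)³ ≈ 6.0818277e-05.
By linearity: E[X] = C(178, 3)·p³ ≈ 924176 · 6.0818277e-05 ≈ 56.20679.
Here α = 1, so p = 7/n is exactly at the triangle threshold p ~ 1/n. Asymptotically E[X] → c³/6 = 7³/6 = 343/6 ≈ 57.16667, a bounded constant. In this regime the triangle count is asymptotically Poisson(c³/6).

E[X] ≈ 56.20679; in regime p = Θ(1/n^{1}) E[X] stays bounded (at the triangle threshold p ~ 1/n).


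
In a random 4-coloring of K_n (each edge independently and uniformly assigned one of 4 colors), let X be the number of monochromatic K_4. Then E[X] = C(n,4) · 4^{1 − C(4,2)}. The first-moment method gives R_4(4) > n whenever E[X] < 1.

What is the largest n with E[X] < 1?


We need C(n, 4) · 4^{1 − 6} < 1, i.e. C(n, 4) < 4^{6 − 1} = 1024.
Check values of n near the boundary:
  n = 11: C(11, 4) = 330; 330 < 1024? YES
  n = 12: C(12, 4) = 495; 495 < 1024? YES
  n = 13: C(13, 4) = 715; 715 < 1024? YES
  n = 14: C(14, 4) = 1001; 1001 < 1024? YES
  n = 15: C(15, 4) = 1365; 1365 < 1024? NO
The largest n with C(n, 4) < 1024 is n = 14 (where E[X] = 1001/1024 ≈ 0.978). Hence R_4(4) > 14, i.e. R_4(4) ≥ 15.

Largest n = 14; hence R_4(4) > 14.


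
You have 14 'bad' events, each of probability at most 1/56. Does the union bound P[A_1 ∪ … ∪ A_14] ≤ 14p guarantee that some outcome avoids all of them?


Union bound: P[∪_{i=1}^{14} A_i] ≤ Σ_i P[A_i] ≤ 14·p = 14·(1/56) = 1/4.
Numerically: 1/4 ≈ 0.250.
Is 1/4 < 1? YES.
Since P[∪ A_i] ≤ 1/4 < 1, the complement has P[∩ A_i^c] ≥ 1 − 1/4 = 3/4 > 0, so some outcome avoids every A_i.

14·p = 1/4 ≈ 0.250; existence CERTIFIED by the union bound.


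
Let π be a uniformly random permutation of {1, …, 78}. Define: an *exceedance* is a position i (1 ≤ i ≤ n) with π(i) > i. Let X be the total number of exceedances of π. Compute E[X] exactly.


Write X = Σ_{i=1}^{78} X_i, where X_i = 1_{π(i) > i}.
For each fixed i, π(i) is uniform over {1, …, 78} (marginal of a uniform permutation), so P[π(i) > i] = (n − i)/n. Summing: Σ_{i=1}^{78} (n − i)/n = (0 + 1 + … + 77)/78 = 78(78 − 1)/(2·78) = (78 − 1)/2.
Hence E[X] = Σ_{i=1}^{78} (78 − i)/78 = 77/2 ≈ 38.500000.

E[X] = 77/2 = 38.500000.


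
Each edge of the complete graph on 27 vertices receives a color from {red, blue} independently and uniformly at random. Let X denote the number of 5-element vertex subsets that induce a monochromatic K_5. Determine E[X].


Let X = Σ_S X_S over the C(27, 5) = 80730 subsets S of size 5, where X_S = 1 if the K_5 on S is monochromatic.
For a fixed S, the K_5 on S has C(5, 2) = 10 edges. P[all 10 edges red] = (1/2)^10, and likewise for blue, so P[monochromatic] = 2·(1/2)^10 = 2^{1 − 10} = 1/512.
Summing: E[X] = C(27, 5) · 2^{1 − 10} = 80730 · 1/512 = 40365/256.
Numerically: E[X] ≈ 157.675781.

E[X] = C(27,5)·2^(1−C(5,2)) = 40365/256 ≈ 157.675781.


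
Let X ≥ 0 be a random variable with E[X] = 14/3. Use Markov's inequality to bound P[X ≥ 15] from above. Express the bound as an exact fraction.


μ = E[X] = 14/3, a = 15.
Markov: P[X ≥ 15] ≤ μ/a = (14/3)/15 = 14/45.
Numerically: ≈ 0.3111.
(Since a = 15 > μ = 4.6667, the bound 14/45 is < 1 and informative.)

P[X ≥ 15] ≤ 14/45 ≈ 0.3111.


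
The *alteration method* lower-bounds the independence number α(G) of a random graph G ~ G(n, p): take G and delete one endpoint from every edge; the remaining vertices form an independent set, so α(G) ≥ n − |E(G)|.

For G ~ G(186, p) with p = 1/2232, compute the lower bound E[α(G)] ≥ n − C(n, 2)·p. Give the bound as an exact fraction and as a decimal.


E[|E(G)|] = C(186, 2)·p = 17205 · (1/2232) = 185/24.
E[α(G)] ≥ n − E[|E(G)|] = 186 − 185/24 = 4279/24.
Numerically: ≈ 178.291667.
(This is only a lower bound; the true E[α(G)] may be larger.)

E[α(G)] ≥ 4279/24 ≈ 178.291667.


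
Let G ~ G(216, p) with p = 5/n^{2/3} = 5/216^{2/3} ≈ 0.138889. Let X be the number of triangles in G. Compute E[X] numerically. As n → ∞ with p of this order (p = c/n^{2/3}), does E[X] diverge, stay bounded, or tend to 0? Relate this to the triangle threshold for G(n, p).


Number of potential triangles: C(216, 3) = 1656360.
Each occurs with probability p³ ≈ (0.138889)³ ≈ 2.67918381e-03.
By linearity: E[X] = C(216, 3)·p³ ≈ 1656360 · 2.67918381e-03 ≈ 4437.692901.
Since α = 2/3 < 1, p = c/n^{2/3} ≫ 1/n is above the triangle threshold p ~ 1/n. Asymptotically E[X] ~ (c³/6)·n^{3(1−α)} = (5³/6)·n^{1} → ∞; triangles are abundant w.h.p.

E[X] ≈ 4437.692901; in regime p = Θ(1/n^{2/3}) E[X] diverges (above the triangle threshold p ~ 1/n).


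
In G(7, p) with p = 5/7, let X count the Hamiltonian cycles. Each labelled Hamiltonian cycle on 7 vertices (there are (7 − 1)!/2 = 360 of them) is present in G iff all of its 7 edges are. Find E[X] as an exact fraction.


K_7 has (7 − 1)!/2 = 360 labelled Hamiltonian cycles.
For each such Hamiltonian cycle H, let X_H = 1 if all 7 edges of H are present in G. Then P[X_H = 1] = p^{7} = (5/7)^{7} = 78125/823543.
By linearity: E[X] = Σ_H E[X_H] = 360 · p^{7} = 360 · 78125/823543 = 28125000/823543.
Numerically: E[X] ≈ 34.1512.

E[X] = 360 · (5/7)^{7} = 28125000/823543 ≈ 34.1512.


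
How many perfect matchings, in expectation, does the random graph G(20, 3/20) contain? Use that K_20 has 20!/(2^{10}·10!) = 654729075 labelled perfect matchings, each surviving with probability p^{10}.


K_20 has 20!/(2^{10}·10!) = 654729075 labelled perfect matchings.
For each such perfect matching H, let X_H = 1 if all 10 edges of H are present in G. Then P[X_H = 1] = p^{10} = (3/20)^{10} = 59049/10240000000000.
By linearity: E[X] = Σ_H E[X_H] = 654729075 · p^{10} = 654729075 · 59049/10240000000000 = 1546443885987/409600000000.
Numerically: E[X] ≈ 3.78.

E[X] = 654729075 · (3/20)^{10} = 1546443885987/409600000000 ≈ 3.78.


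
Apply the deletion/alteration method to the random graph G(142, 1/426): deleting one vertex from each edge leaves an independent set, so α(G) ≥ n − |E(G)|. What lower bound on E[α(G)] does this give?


E[|E(G)|] = C(142, 2)·p = 10011 · (1/426) = 47/2.
E[α(G)] ≥ n − E[|E(G)|] = 142 − 47/2 = 237/2.
Numerically: ≈ 118.50000.
(This is only a lower bound; the true E[α(G)] may be larger.)

E[α(G)] ≥ 237/2 ≈ 118.50000.


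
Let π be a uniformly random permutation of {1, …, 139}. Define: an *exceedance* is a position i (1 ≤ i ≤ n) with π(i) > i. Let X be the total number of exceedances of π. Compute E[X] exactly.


Write X = Σ_{i=1}^{139} X_i, where X_i = 1_{π(i) > i}.
For each fixed i, π(i) is uniform over {1, …, 139} (marginal of a uniform permutation), so P[π(i) > i] = (n − i)/n. Summing: Σ_{i=1}^{139} (n − i)/n = (0 + 1 + … + 138)/139 = 139(139 − 1)/(2·139) = (139 − 1)/2.
Hence E[X] = Σ_{i=1}^{139} (139 − i)/139 = 69 ≈ 69.0000.

E[X] = 69 = 69.0000.


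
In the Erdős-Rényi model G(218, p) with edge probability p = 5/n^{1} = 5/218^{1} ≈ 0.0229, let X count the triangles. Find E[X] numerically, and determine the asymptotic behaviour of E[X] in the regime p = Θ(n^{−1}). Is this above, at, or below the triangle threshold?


Number of potential triangles: C(218, 3) = 1703016.
Each occurs with probability p³ ≈ (0.0229)³ ≈ 1.20654e-05.
By linearity: E[X] = C(218, 3)·p³ ≈ 1703016 · 1.20654e-05 ≈ 20.548.
Here α = 1, so p = 5/n is exactly at the triangle threshold p ~ 1/n. Asymptotically E[X] → c³/6 = 5³/6 = 125/6 ≈ 20.833, a bounded constant. In this regime the triangle count is asymptotically Poisson(c³/6).

E[X] ≈ 20.548; in regime p = Θ(1/n^{1}) E[X] stays bounded (at the triangle threshold p ~ 1/n).


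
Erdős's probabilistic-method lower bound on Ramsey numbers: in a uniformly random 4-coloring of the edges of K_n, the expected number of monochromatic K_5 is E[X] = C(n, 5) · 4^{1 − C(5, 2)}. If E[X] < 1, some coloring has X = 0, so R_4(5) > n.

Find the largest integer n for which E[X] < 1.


We need C(n, 5) · 4^{1 − 10} < 1, i.e. C(n, 5) < 4^{10 − 1} = 262144.
Check values of n near the boundary:
  n = 27: C(27, 5) = 80730; 80730 < 262144? YES
  n = 28: C(28, 5) = 98280; 98280 < 262144? YES
  n = 29: C(29, 5) = 118755; 118755 < 262144? YES
  n = 30: C(30, 5) = 142506; 142506 < 262144? YES
  n = 31: C(31, 5) = 169911; 169911 < 262144? YES
  n = 32: C(32, 5) = 201376; 201376 < 262144? YES
  n = 33: C(33, 5) = 237336; 237336 < 262144? YES
  n = 34: C(34, 5) = 278256; 278256 < 262144? NO
  n = 35: C(35, 5) = 324632; 324632 < 262144? NO
  n = 36: C(36, 5) = 376992; 376992 < 262144? NO
The largest n with C(n, 5) < 262144 is n = 33 (where E[X] = 29667/32768 ≈ 0.9053650). Hence R_4(5) > 33, i.e. R_4(5) ≥ 34.

Largest n = 33; hence R_4(5) > 33.


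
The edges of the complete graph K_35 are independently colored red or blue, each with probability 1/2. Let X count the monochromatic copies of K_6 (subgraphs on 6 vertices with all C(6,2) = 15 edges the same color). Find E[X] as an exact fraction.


Let X = Σ_S X_S over the C(35, 6) = 1623160 subsets S of size 6, where X_S = 1 if the K_6 on S is monochromatic.
For a fixed S, the K_6 on S has C(6, 2) = 15 edges. P[all 15 edges red] = (1/2)^15, and likewise for blue, so P[monochromatic] = 2·(1/2)^15 = 2^{1 − 15} = 1/16384.
By linearity of expectation: E[X] = C(35, 6) · 2^{1 − 15} = 1623160 · 1/16384 = 202895/2048.
Numerically: E[X] ≈ 99.070.

E[X] = C(35,6)·2^(1−C(6,2)) = 202895/2048 ≈ 99.070.


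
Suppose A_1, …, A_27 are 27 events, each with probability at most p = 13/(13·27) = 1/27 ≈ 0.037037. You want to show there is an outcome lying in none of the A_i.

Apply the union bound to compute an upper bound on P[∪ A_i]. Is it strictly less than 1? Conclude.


Union bound: P[∪_{i=1}^{27} A_i] ≤ Σ_i P[A_i] ≤ 27·p = 27·(1/27) = 1.
Numerically: 1 ≈ 1.000000.
Is 1 < 1? NO.
Since the bound 1 is ≥ 1, the union bound is uninformative here; it does NOT by itself certify existence.

27·p = 1 ≈ 1.000000; existence NOT certified by the union bound.


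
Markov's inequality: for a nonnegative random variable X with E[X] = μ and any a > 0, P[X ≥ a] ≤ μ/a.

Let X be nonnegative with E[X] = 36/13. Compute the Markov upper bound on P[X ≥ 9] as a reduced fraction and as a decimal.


μ = E[X] = 36/13, a = 9.
Markov: P[X ≥ 9] ≤ μ/a = (36/13)/9 = 4/13.
Numerically: ≈ 0.3077.
(Since a = 9 > μ = 2.7692, the bound 4/13 is < 1 and informative.)

P[X ≥ 9] ≤ 4/13 ≈ 0.3077.


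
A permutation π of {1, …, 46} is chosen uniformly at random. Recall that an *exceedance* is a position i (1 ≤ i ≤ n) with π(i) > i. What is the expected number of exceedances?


Write X = Σ_{i=1}^{46} X_i, where X_i = 1_{π(i) > i}.
For each fixed i, π(i) is uniform over {1, …, 46} (marginal of a uniform permutation), so P[π(i) > i] = (n − i)/n. Summing: Σ_{i=1}^{46} (n − i)/n = (0 + 1 + … + 45)/46 = 46(46 − 1)/(2·46) = (46 − 1)/2.
Hence E[X] = Σ_{i=1}^{46} (46 − i)/46 = 45/2 ≈ 22.5000.

E[X] = 45/2 = 22.5000.


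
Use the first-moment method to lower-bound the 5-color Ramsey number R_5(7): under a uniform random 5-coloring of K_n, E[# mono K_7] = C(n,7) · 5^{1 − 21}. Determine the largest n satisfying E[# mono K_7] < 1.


We need C(n, 7) · 5^{1 − 21} < 1, i.e. C(n, 7) < 5^{21 − 1} = 95367431640625.
Check values of n near the boundary:
  n = 333: C(333, 7) = 84549532139028; 84549532139028 < 95367431640625? YES
  n = 334: C(334, 7) = 86359460961576; 86359460961576 < 95367431640625? YES
  n = 335: C(335, 7) = 88202498238195; 88202498238195 < 95367431640625? YES
  n = 336: C(336, 7) = 90079147136880; 90079147136880 < 95367431640625? YES
  n = 337: C(337, 7) = 91989916924632; 91989916924632 < 95367431640625? YES
  n = 338: C(338, 7) = 93935323022736; 93935323022736 < 95367431640625? YES
  n = 339: C(339, 7) = 95915887062372; 95915887062372 < 95367431640625? NO
The largest n with C(n, 7) < 95367431640625 is n = 338 (where E[X] = 93935323022736/95367431640625 ≈ 0.9849833). Hence R_5(7) > 338, i.e. R_5(7) ≥ 339.

Largest n = 338; hence R_5(7) > 338.


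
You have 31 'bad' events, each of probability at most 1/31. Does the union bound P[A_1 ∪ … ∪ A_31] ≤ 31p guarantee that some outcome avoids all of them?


Union bound: P[∪_{i=1}^{31} A_i] ≤ Σ_i P[A_i] ≤ 31·p = 31·(1/31) = 1.
Numerically: 1 ≈ 1.00000.
Is 1 < 1? NO.
Since the bound 1 is ≥ 1, the union bound is uninformative here; it does NOT by itself certify existence.

31·p = 1 ≈ 1.00000; existence NOT certified by the union bound.


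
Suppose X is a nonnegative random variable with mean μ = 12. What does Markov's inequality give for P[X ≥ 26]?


μ = E[X] = 12, a = 26.
Markov: P[X ≥ 26] ≤ μ/a = (12)/26 = 6/13.
Numerically: ≈ 0.461538.
(Since a = 26 > μ = 12.000000, the bound 6/13 is < 1 and informative.)

P[X ≥ 26] ≤ 6/13 ≈ 0.461538.


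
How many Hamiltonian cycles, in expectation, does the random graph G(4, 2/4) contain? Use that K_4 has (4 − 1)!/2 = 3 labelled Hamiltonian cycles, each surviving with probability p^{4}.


K_4 has (4 − 1)!/2 = 3 labelled Hamiltonian cycles.
For each such Hamiltonian cycle H, let X_H = 1 if all 4 edges of H are present in G. Then P[X_H = 1] = p^{4} = (1/2)^{4} = 1/16.
Summing the indicators: E[X] = Σ_H E[X_H] = 3 · p^{4} = 3 · 1/16 = 3/16.
Numerically: E[X] ≈ 0.1875.

E[X] = 3 · (1/2)^{4} = 3/16 ≈ 0.1875.


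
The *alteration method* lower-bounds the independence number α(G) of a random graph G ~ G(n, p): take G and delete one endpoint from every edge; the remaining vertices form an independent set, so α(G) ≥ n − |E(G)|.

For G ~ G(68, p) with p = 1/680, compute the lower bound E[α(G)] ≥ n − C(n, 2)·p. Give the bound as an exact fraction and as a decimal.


E[|E(G)|] = C(68, 2)·p = 2278 · (1/680) = 67/20.
E[α(G)] ≥ n − E[|E(G)|] = 68 − 67/20 = 1293/20.
Numerically: ≈ 64.6500.
(This is only a lower bound; the true E[α(G)] may be larger.)

E[α(G)] ≥ 1293/20 ≈ 64.6500.


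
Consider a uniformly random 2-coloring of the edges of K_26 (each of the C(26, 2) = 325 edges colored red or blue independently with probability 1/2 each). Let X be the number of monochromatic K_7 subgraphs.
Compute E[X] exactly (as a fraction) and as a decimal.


Let X = Σ_S X_S over the C(26, 7) = 657800 subsets S of size 7, where X_S = 1 if the K_7 on S is monochromatic.
For a fixed S, the K_7 on S has C(7, 2) = 21 edges. P[all 21 edges red] = (1/2)^21, and likewise for blue, so P[monochromatic] = 2·(1/2)^21 = 2^{1 − 21} = 1/1048576.
By linearity of expectation: E[X] = C(26, 7) · 2^{1 − 21} = 657800 · 1/1048576 = 82225/131072.
Numerically: E[X] ≈ 0.627.

E[X] = C(26,7)·2^(1−C(7,2)) = 82225/131072 ≈ 0.627.


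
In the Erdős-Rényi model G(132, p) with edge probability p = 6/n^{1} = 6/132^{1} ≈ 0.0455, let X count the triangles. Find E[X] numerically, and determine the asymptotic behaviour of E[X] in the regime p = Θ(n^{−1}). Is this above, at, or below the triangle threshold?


Number of potential triangles: C(132, 3) = 374660.
Each occurs with probability p³ ≈ (0.0455)³ ≈ 9.39144e-05.
By linearity: E[X] = C(132, 3)·p³ ≈ 374660 · 9.39144e-05 ≈ 35.186.
Here α = 1, so p = 6/n is exactly at the triangle threshold p ~ 1/n. Asymptotically E[X] → c³/6 = 6³/6 = 36 ≈ 36.000, a bounded constant. In this regime the triangle count is asymptotically Poisson(c³/6).

E[X] ≈ 35.186; in regime p = Θ(1/n^{1}) E[X] stays bounded (at the triangle threshold p ~ 1/n).


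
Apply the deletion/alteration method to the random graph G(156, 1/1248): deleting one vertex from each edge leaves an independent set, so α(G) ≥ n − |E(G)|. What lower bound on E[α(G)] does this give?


E[|E(G)|] = C(156, 2)·p = 12090 · (1/1248) = 155/16.
E[α(G)] ≥ n − E[|E(G)|] = 156 − 155/16 = 2341/16.
Numerically: ≈ 146.312.
(This is only a lower bound; the true E[α(G)] may be larger.)

E[α(G)] ≥ 2341/16 ≈ 146.312.


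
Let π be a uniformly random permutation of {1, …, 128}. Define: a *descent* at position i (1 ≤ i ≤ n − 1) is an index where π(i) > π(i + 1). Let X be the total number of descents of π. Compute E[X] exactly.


Write X = Σ X_I over i = 1, …, 127, with X_I the indicator of one descent.
There are 127 indicators.
For each fixed i, the pair (π(i), π(i+1)) is a uniformly random ordered pair of distinct values from {1, …, 128}; by symmetry P[π(i) > π(i+1)] = 1/2.
By linearity: E[X] = 127 · (1/2) = (128 − 1) · (1/2) = 127/2 ≈ 63.5000.

E[X] = 127/2 = 63.5000.


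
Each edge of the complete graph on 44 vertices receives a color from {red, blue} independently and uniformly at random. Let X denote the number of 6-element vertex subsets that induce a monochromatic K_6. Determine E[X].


Let X = Σ_S X_S over the C(44, 6) = 7059052 subsets S of size 6, where X_S = 1 if the K_6 on S is monochromatic.
For a fixed S, the K_6 on S has C(6, 2) = 15 edges. P[all 15 edges red] = (1/2)^15, and likewise for blue, so P[monochromatic] = 2·(1/2)^15 = 2^{1 − 15} = 1/16384.
Summing: E[X] = C(44, 6) · 2^{1 − 15} = 7059052 · 1/16384 = 1764763/4096.
Numerically: E[X] ≈ 430.8503.

E[X] = C(44,6)·2^(1−C(6,2)) = 1764763/4096 ≈ 430.8503.


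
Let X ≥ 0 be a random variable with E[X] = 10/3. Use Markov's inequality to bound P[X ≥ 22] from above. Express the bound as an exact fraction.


μ = E[X] = 10/3, a = 22.
Markov: P[X ≥ 22] ≤ μ/a = (10/3)/22 = 5/33.
Numerically: ≈ 0.151515.
(Since a = 22 > μ = 3.333333, the bound 5/33 is < 1 and informative.)

P[X ≥ 22] ≤ 5/33 ≈ 0.151515.


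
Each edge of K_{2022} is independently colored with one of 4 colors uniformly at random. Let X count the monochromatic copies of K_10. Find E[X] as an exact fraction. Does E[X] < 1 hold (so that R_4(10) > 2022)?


E[X] = C(2022, 10) · 4^{1 − 45} = 307870445231474093395937796 · 4^{−44} = 307870445231474093395937796/309485009821345068724781056.
As a reduced fraction: E[X] = 76967611307868523348984449/77371252455336267181195264 ≈ 0.99478.
Is E[X] < 1? YES.
Since E[X] < 1, there exists a 4-coloring of K_{2022} with no monochromatic K_10; hence R_4(10) > 2022.

E[X] = 76967611307868523348984449/77371252455336267181195264 ≈ 0.99478; E[X] < 1, so R_4(10) > 2022.


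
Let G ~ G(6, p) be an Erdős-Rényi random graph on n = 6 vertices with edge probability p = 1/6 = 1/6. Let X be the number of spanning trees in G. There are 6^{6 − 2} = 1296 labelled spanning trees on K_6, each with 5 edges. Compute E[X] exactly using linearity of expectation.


K_6 has 6^{6 − 2} = 1296 labelled spanning trees.
For each such spanning tree H, let X_H = 1 if all 5 edges of H are present in G. Then P[X_H = 1] = p^{5} = (1/6)^{5} = 1/7776.
Summing the indicators: E[X] = Σ_H E[X_H] = 1296 · p^{5} = 1296 · 1/7776 = 1/6.
Numerically: E[X] ≈ 0.1667.

E[X] = 1296 · (1/6)^{5} = 1/6 ≈ 0.1667.


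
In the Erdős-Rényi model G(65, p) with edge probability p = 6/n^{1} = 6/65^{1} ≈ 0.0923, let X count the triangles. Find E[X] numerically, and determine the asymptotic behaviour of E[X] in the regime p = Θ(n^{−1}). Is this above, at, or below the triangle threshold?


Number of potential triangles: C(65, 3) = 43680.
Each occurs with probability p³ ≈ (0.0923)³ ≈ 7.86527e-04.
By linearity: E[X] = C(65, 3)·p³ ≈ 43680 · 7.86527e-04 ≈ 34.356.
Here α = 1, so p = 6/n is exactly at the triangle threshold p ~ 1/n. Asymptotically E[X] → c³/6 = 6³/6 = 36 ≈ 36.000, a bounded constant. In this regime the triangle count is asymptotically Poisson(c³/6).

E[X] ≈ 34.356; in regime p = Θ(1/n^{1}) E[X] stays bounded (at the triangle threshold p ~ 1/n).


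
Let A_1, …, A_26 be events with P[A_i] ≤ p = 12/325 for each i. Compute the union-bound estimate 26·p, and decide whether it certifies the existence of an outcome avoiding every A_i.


Union bound: P[∪_{i=1}^{26} A_i] ≤ Σ_i P[A_i] ≤ 26·p = 26·(12/325) = 24/25.
Numerically: 24/25 ≈ 0.960.
Is 24/25 < 1? YES.
Since P[∪ A_i] ≤ 24/25 < 1, the complement has P[∩ A_i^c] ≥ 1 − 24/25 = 1/25 > 0, so some outcome avoids every A_i.

26·p = 24/25 ≈ 0.960; existence CERTIFIED by the union bound.


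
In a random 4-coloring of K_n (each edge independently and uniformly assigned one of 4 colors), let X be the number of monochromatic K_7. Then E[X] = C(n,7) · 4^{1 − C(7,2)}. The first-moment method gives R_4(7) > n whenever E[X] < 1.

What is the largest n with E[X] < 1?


We need C(n, 7) · 4^{1 − 21} < 1, i.e. C(n, 7) < 4^{21 − 1} = 1099511627776.
Check values of n near the boundary:
  n = 176: C(176, 7) = 919790691600; 919790691600 < 1099511627776? YES
  n = 177: C(177, 7) = 957664425960; 957664425960 < 1099511627776? YES
  n = 178: C(178, 7) = 996867063280; 996867063280 < 1099511627776? YES
  n = 179: C(179, 7) = 1037437234460; 1037437234460 < 1099511627776? YES
  n = 180: C(180, 7) = 1079414463600; 1079414463600 < 1099511627776? YES
  n = 181: C(181, 7) = 1122839183400; 1122839183400 < 1099511627776? NO
  n = 182: C(182, 7) = 1167752750736; 1167752750736 < 1099511627776? NO
  n = 183: C(183, 7) = 1214197462413; 1214197462413 < 1099511627776? NO
The largest n with C(n, 7) < 1099511627776 is n = 180 (where E[X] = 67463403975/68719476736 ≈ 0.9817). Hence R_4(7) > 180, i.e. R_4(7) ≥ 181.

Largest n = 180; hence R_4(7) > 180.


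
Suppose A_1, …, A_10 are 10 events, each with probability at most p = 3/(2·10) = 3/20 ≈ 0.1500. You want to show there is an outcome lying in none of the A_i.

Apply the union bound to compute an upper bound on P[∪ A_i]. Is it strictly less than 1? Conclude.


Union bound: P[∪_{i=1}^{10} A_i] ≤ Σ_i P[A_i] ≤ 10·p = 10·(3/20) = 3/2.
Numerically: 3/2 ≈ 1.5000.
Is 3/2 < 1? NO.
Since the bound 3/2 is ≥ 1, the union bound is uninformative here; it does NOT by itself certify existence.

10·p = 3/2 ≈ 1.5000; existence NOT certified by the union bound.


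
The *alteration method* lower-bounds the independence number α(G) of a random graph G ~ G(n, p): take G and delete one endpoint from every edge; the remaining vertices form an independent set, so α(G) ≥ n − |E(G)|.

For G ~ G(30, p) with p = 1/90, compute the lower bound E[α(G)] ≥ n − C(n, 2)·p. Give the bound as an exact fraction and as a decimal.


E[|E(G)|] = C(30, 2)·p = 435 · (1/90) = 29/6.
E[α(G)] ≥ n − E[|E(G)|] = 30 − 29/6 = 151/6.
Numerically: ≈ 25.167.
(This is only a lower bound; the true E[α(G)] may be larger.)

E[α(G)] ≥ 151/6 ≈ 25.167.


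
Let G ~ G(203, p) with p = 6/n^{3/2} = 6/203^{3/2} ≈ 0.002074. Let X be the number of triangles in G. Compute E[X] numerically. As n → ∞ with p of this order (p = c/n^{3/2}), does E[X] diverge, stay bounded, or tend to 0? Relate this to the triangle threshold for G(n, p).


Number of potential triangles: C(203, 3) = 1373701.
Each occurs with probability p³ ≈ (0.002074)³ ≈ 8.927330e-09.
By linearity: E[X] = C(203, 3)·p³ ≈ 1373701 · 8.927330e-09 ≈ 0.0123.
Since α = 3/2 > 1, p = c/n^{3/2} = o(1/n) is below the triangle threshold p ~ 1/n. Asymptotically E[X] ~ (c³/6)·n^{3(1−α)} = (6³/6)·n^{-1.5} → 0, so by Markov's inequality G has no triangles w.h.p.

E[X] ≈ 0.0123; in regime p = Θ(1/n^{3/2}) E[X] tends to 0 (below the triangle threshold p ~ 1/n).


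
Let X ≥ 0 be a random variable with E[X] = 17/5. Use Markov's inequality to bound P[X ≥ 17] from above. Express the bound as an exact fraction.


μ = E[X] = 17/5, a = 17.
Markov: P[X ≥ 17] ≤ μ/a = (17/5)/17 = 1/5.
Numerically: ≈ 0.200000.
(Since a = 17 > μ = 3.400000, the bound 1/5 is < 1 and informative.)

P[X ≥ 17] ≤ 1/5 ≈ 0.200000.


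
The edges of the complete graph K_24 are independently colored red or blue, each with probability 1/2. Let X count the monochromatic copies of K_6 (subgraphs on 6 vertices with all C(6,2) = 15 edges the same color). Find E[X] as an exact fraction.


Let X = Σ_S X_S over the C(24, 6) = 134596 subsets S of size 6, where X_S = 1 if the K_6 on S is monochromatic.
For a fixed S, the K_6 on S has C(6, 2) = 15 edges. P[all 15 edges red] = (1/2)^15, and likewise for blue, so P[monochromatic] = 2·(1/2)^15 = 2^{1 − 15} = 1/16384.
By linearity of expectation: E[X] = C(24, 6) · 2^{1 − 15} = 134596 · 1/16384 = 33649/4096.
Numerically: E[X] ≈ 8.21509.

E[X] = C(24,6)·2^(1−C(6,2)) = 33649/4096 ≈ 8.21509.


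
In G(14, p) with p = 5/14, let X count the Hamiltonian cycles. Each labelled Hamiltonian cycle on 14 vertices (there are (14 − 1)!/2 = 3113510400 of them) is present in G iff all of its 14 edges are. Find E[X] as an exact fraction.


K_14 has (14 − 1)!/2 = 3113510400 labelled Hamiltonian cycles.
For each such Hamiltonian cycle H, let X_H = 1 if all 14 edges of H are present in G. Then P[X_H = 1] = p^{14} = (5/14)^{14} = 6103515625/11112006825558016.
By linearity: E[X] = Σ_H E[X_H] = 3113510400 · p^{14} = 3113510400 · 6103515625/11112006825558016 = 5302276611328125/3100448333024.
Numerically: E[X] ≈ 1710.2.

E[X] = 3113510400 · (5/14)^{14} = 5302276611328125/3100448333024 ≈ 1710.2.


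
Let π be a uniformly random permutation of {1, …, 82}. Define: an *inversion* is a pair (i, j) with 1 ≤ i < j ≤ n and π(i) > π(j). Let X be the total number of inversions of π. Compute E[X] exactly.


Write X = Σ X_I over the C(82, 2) = 3321 pairs i < j, with X_I the indicator of one inversion.
There are 3321 indicators.
For each fixed pair i < j, the values π(i) and π(j) are two distinct elements of {1, …, 82} in uniformly random order; by symmetry P[π(i) > π(j)] = 1/2.
By linearity: E[X] = 3321 · (1/2) = C(82, 2) · (1/2) = 3321/2 = 3321/2 ≈ 1660.5000.

E[X] = 3321/2 = 1660.5000.


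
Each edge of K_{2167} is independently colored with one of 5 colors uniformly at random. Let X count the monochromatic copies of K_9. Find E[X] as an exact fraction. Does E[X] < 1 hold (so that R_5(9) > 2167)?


E[X] = C(2167, 9) · 5^{1 − 36} = 2855899084841489792706810 · 5^{−35} = 2855899084841489792706810/2910383045673370361328125.
As a reduced fraction: E[X] = 571179816968297958541362/582076609134674072265625 ≈ 0.981279.
Is E[X] < 1? YES.
Since E[X] < 1, there exists a 5-coloring of K_{2167} with no monochromatic K_9; hence R_5(9) > 2167.

E[X] = 571179816968297958541362/582076609134674072265625 ≈ 0.981279; E[X] < 1, so R_5(9) > 2167.


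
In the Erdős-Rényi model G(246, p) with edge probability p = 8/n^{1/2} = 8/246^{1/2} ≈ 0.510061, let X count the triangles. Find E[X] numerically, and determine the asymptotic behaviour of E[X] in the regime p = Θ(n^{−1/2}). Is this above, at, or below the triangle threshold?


Number of potential triangles: C(246, 3) = 2450980.
Each occurs with probability p³ ≈ (0.510061)³ ≈ 1.32698893e-01.
By linearity: E[X] = C(246, 3)·p³ ≈ 2450980 · 1.32698893e-01 ≈ 325242.333072.
Since α = 1/2 < 1, p = c/n^{1/2} ≫ 1/n is above the triangle threshold p ~ 1/n. Asymptotically E[X] ~ (c³/6)·n^{3(1−α)} = (8³/6)·n^{1.5} → ∞; triangles are abundant w.h.p.

E[X] ≈ 325242.333072; in regime p = Θ(1/n^{1/2}) E[X] diverges (above the triangle threshold p ~ 1/n).


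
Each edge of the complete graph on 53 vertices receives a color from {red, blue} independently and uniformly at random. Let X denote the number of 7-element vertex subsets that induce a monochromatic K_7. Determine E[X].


Let X = Σ_S X_S over the C(53, 7) = 154143080 subsets S of size 7, where X_S = 1 if the K_7 on S is monochromatic.
For a fixed S, the K_7 on S has C(7, 2) = 21 edges. P[all 21 edges red] = (1/2)^21, and likewise for blue, so P[monochromatic] = 2·(1/2)^21 = 2^{1 − 21} = 1/1048576.
By linearity of expectation: E[X] = C(53, 7) · 2^{1 − 21} = 154143080 · 1/1048576 = 19267885/131072.
Numerically: E[X] ≈ 147.0023.

E[X] = C(53,7)·2^(1−C(7,2)) = 19267885/131072 ≈ 147.0023.


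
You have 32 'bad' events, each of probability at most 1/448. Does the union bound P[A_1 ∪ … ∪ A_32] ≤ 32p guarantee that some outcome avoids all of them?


Union bound: P[∪_{i=1}^{32} A_i] ≤ Σ_i P[A_i] ≤ 32·p = 32·(1/448) = 1/14.
Numerically: 1/14 ≈ 0.0714286.
Is 1/14 < 1? YES.
Since P[∪ A_i] ≤ 1/14 < 1, the complement has P[∩ A_i^c] ≥ 1 − 1/14 = 13/14 > 0, so some outcome avoids every A_i.

32·p = 1/14 ≈ 0.0714286; existence CERTIFIED by the union bound.


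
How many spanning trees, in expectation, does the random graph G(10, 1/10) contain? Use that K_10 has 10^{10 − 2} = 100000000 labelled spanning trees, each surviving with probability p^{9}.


K_10 has 10^{10 − 2} = 100000000 labelled spanning trees.
For each such spanning tree H, let X_H = 1 if all 9 edges of H are present in G. Then P[X_H = 1] = p^{9} = (1/10)^{9} = 1/1000000000.
By linearity: E[X] = Σ_H E[X_H] = 100000000 · p^{9} = 100000000 · 1/1000000000 = 1/10.
Numerically: E[X] ≈ 0.1.

E[X] = 100000000 · (1/10)^{9} = 1/10 ≈ 0.1.


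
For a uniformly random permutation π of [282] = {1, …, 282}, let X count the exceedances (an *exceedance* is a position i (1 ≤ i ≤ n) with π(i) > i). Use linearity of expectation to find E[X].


Write X = Σ_{i=1}^{282} X_i, where X_i = 1_{π(i) > i}.
For each fixed i, π(i) is uniform over {1, …, 282} (marginal of a uniform permutation), so P[π(i) > i] = (n − i)/n. Summing: Σ_{i=1}^{282} (n − i)/n = (0 + 1 + … + 281)/282 = 282(282 − 1)/(2·282) = (282 − 1)/2.
Hence E[X] = Σ_{i=1}^{282} (282 − i)/282 = 281/2 ≈ 140.500000.

E[X] = 281/2 = 140.500000.


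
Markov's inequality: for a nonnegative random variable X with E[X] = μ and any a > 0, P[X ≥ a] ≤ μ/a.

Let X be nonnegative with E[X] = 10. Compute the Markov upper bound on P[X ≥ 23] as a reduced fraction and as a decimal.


μ = E[X] = 10, a = 23.
Markov: P[X ≥ 23] ≤ μ/a = (10)/23 = 10/23.
Numerically: ≈ 0.435.
(Since a = 23 > μ = 10.000, the bound 10/23 is < 1 and informative.)

P[X ≥ 23] ≤ 10/23 ≈ 0.435.


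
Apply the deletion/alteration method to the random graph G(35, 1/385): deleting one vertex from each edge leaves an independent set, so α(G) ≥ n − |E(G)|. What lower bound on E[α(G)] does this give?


E[|E(G)|] = C(35, 2)·p = 595 · (1/385) = 17/11.
E[α(G)] ≥ n − E[|E(G)|] = 35 − 17/11 = 368/11.
Numerically: ≈ 33.45455.
(This is only a lower bound; the true E[α(G)] may be larger.)

E[α(G)] ≥ 368/11 ≈ 33.45455.


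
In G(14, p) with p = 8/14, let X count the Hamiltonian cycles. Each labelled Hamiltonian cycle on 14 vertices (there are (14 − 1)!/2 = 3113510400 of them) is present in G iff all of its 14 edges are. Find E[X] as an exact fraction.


K_14 has (14 − 1)!/2 = 3113510400 labelled Hamiltonian cycles.
For each such Hamiltonian cycle H, let X_H = 1 if all 14 edges of H are present in G. Then P[X_H = 1] = p^{14} = (4/7)^{14} = 268435456/678223072849.
Summing the indicators: E[X] = Σ_H E[X_H] = 3113510400 · p^{14} = 3113510400 · 268435456/678223072849 = 119396654854963200/96889010407.
Numerically: E[X] ≈ 1.23e+06.

E[X] = 3113510400 · (4/7)^{14} = 119396654854963200/96889010407 ≈ 1.23e+06.


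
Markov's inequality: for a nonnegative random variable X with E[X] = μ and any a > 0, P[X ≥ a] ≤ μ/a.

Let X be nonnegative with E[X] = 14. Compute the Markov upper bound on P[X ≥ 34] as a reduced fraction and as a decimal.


μ = E[X] = 14, a = 34.
Markov: P[X ≥ 34] ≤ μ/a = (14)/34 = 7/17.
Numerically: ≈ 0.412.
(Since a = 34 > μ = 14.000, the bound 7/17 is < 1 and informative.)

P[X ≥ 34] ≤ 7/17 ≈ 0.412.


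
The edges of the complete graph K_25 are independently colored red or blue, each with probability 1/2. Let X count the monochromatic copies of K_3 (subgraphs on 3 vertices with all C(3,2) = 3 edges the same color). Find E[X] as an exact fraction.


Let X = Σ_S X_S over the C(25, 3) = 2300 subsets S of size 3, where X_S = 1 if the K_3 on S is monochromatic.
For a fixed S, the K_3 on S has C(3, 2) = 3 edges. P[all 3 edges red] = (1/2)^3, and likewise for blue, so P[monochromatic] = 2·(1/2)^3 = 2^{1 − 3} = 1/4.
By linearity: E[X] = C(25, 3) · 2^{1 − 3} = 2300 · 1/4 = 575.
Numerically: E[X] ≈ 575.0000.

E[X] = C(25,3)·2^(1−C(3,2)) = 575 ≈ 575.0000.


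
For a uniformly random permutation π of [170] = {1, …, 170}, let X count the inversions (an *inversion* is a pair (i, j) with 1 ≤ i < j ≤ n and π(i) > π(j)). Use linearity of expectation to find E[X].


Write X = Σ X_I over the C(170, 2) = 14365 pairs i < j, with X_I the indicator of one inversion.
There are 14365 indicators.
For each fixed pair i < j, the values π(i) and π(j) are two distinct elements of {1, …, 170} in uniformly random order; by symmetry P[π(i) > π(j)] = 1/2.
By linearity: E[X] = 14365 · (1/2) = C(170, 2) · (1/2) = 14365/2 = 14365/2 ≈ 7182.50000.

E[X] = 14365/2 = 7182.50000.


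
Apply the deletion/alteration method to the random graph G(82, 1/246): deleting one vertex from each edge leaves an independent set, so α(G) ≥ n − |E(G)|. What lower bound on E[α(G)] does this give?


E[|E(G)|] = C(82, 2)·p = 3321 · (1/246) = 27/2.
E[α(G)] ≥ n − E[|E(G)|] = 82 − 27/2 = 137/2.
Numerically: ≈ 68.500.
(This is only a lower bound; the true E[α(G)] may be larger.)

E[α(G)] ≥ 137/2 ≈ 68.500.


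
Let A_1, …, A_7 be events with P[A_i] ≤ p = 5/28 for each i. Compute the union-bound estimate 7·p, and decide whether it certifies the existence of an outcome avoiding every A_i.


Union bound: P[∪_{i=1}^{7} A_i] ≤ Σ_i P[A_i] ≤ 7·p = 7·(5/28) = 5/4.
Numerically: 5/4 ≈ 1.25000.
Is 5/4 < 1? NO.
Since the bound 5/4 is ≥ 1, the union bound is uninformative here; it does NOT by itself certify existence.

7·p = 5/4 ≈ 1.25000; existence NOT certified by the union bound.


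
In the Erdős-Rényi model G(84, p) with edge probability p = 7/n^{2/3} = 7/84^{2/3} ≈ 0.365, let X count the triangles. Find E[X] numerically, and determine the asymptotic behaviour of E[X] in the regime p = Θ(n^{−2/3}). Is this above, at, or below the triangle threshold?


Number of potential triangles: C(84, 3) = 95284.
Each occurs with probability p³ ≈ (0.365)³ ≈ 4.861111e-02.
By linearity: E[X] = C(84, 3)·p³ ≈ 95284 · 4.861111e-02 ≈ 4631.8611.
Since α = 2/3 < 1, p = c/n^{2/3} ≫ 1/n is above the triangle threshold p ~ 1/n. Asymptotically E[X] ~ (c³/6)·n^{3(1−α)} = (7³/6)·n^{1} → ∞; triangles are abundant w.h.p.

E[X] ≈ 4631.8611; in regime p = Θ(1/n^{2/3}) E[X] diverges (above the triangle threshold p ~ 1/n).


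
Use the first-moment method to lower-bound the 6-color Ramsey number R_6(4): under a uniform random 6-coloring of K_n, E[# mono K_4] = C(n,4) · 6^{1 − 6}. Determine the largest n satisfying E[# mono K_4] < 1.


We need C(n, 4) · 6^{1 − 6} < 1, i.e. C(n, 4) < 6^{6 − 1} = 7776.
Check values of n near the boundary:
  n = 18: C(18, 4) = 3060; 3060 < 7776? YES
  n = 19: C(19, 4) = 3876; 3876 < 7776? YES
  n = 20: C(20, 4) = 4845; 4845 < 7776? YES
  n = 21: C(21, 4) = 5985; 5985 < 7776? YES
  n = 22: C(22, 4) = 7315; 7315 < 7776? YES
  n = 23: C(23, 4) = 8855; 8855 < 7776? NO
  n = 24: C(24, 4) = 10626; 10626 < 7776? NO
The largest n with C(n, 4) < 7776 is n = 22 (where E[X] = 7315/7776 ≈ 0.9407). Hence R_6(4) > 22, i.e. R_6(4) ≥ 23.

Largest n = 22; hence R_6(4) > 22.


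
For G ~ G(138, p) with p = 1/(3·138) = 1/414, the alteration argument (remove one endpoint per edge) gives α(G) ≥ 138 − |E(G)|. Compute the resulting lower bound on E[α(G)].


E[|E(G)|] = C(138, 2)·p = 9453 · (1/414) = 137/6.
E[α(G)] ≥ n − E[|E(G)|] = 138 − 137/6 = 691/6.
Numerically: ≈ 115.166667.
(This is only a lower bound; the true E[α(G)] may be larger.)

E[α(G)] ≥ 691/6 ≈ 115.166667.
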